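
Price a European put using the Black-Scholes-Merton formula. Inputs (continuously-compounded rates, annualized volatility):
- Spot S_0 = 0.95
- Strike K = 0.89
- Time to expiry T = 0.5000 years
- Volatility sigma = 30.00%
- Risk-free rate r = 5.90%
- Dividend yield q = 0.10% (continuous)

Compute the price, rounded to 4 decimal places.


Answer: Price = 0.0413

Derivation:
d1 = (ln(S/K) + (r - q + 0.5*sigma^2) * T) / (sigma * sqrt(T)) = 0.55032010
d2 = d1 - sigma * sqrt(T) = 0.33818806
exp(-rT) = 0.97093088; exp(-qT) = 0.99950012
P = K * exp(-rT) * N(-d2) - S_0 * exp(-qT) * N(-d1)
N(-d1) = 0.29104992; N(-d2) = 0.36761074
P = 0.8900 * 0.97093088 * 0.36761074 - 0.9500 * 0.99950012 * 0.29104992 = 0.0413


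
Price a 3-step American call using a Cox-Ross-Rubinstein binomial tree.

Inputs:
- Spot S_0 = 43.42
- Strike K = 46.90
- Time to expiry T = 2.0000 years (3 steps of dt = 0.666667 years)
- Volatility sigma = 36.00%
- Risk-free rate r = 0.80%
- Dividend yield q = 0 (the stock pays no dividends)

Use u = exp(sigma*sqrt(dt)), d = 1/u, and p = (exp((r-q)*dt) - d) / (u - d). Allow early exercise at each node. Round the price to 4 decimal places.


Answer: Price = V(0,0) = 8.3236

Derivation:
dt = T/N = 0.666667
u = exp(sigma*sqrt(dt)) = 1.341702; d = 1/u = 0.745322
p = (exp((r-q)*dt) - d) / (u - d) = 0.436007
Discount per step: exp(-r*dt) = 0.994681
Stock lattice S(k, i) with i counting down-moves:
  k=0: S(0,0) = 43.4200
  k=1: S(1,0) = 58.2567; S(1,1) = 32.3619
  k=2: S(2,0) = 78.1631; S(2,1) = 43.4200; S(2,2) = 24.1200
  k=3: S(3,0) = 104.8716; S(3,1) = 58.2567; S(3,2) = 32.3619; S(3,3) = 17.9772
Terminal payoffs V(N, i) = max(S_T - K, 0):
  V(3,0) = 57.971571; V(3,1) = 11.356690; V(3,2) = 0.000000; V(3,3) = 0.000000
Backward induction: V(k, i) = exp(-r*dt) * [p * V(k+1, i) + (1-p) * V(k+1, i+1)]; then take max(V_cont, immediate exercise) for American.
  V(2,0) = exp(-r*dt) * [p*57.971571 + (1-p)*11.356690] = 31.512570; exercise = 31.263103; V(2,0) = max -> 31.512570
  V(2,1) = exp(-r*dt) * [p*11.356690 + (1-p)*0.000000] = 4.925254; exercise = 0.000000; V(2,1) = max -> 4.925254
  V(2,2) = exp(-r*dt) * [p*0.000000 + (1-p)*0.000000] = 0.000000; exercise = 0.000000; V(2,2) = max -> 0.000000
  V(1,0) = exp(-r*dt) * [p*31.512570 + (1-p)*4.925254] = 16.429640; exercise = 11.356690; V(1,0) = max -> 16.429640
  V(1,1) = exp(-r*dt) * [p*4.925254 + (1-p)*0.000000] = 2.136021; exercise = 0.000000; V(1,1) = max -> 2.136021
  V(0,0) = exp(-r*dt) * [p*16.429640 + (1-p)*2.136021] = 8.323622; exercise = 0.000000; V(0,0) = max -> 8.323622


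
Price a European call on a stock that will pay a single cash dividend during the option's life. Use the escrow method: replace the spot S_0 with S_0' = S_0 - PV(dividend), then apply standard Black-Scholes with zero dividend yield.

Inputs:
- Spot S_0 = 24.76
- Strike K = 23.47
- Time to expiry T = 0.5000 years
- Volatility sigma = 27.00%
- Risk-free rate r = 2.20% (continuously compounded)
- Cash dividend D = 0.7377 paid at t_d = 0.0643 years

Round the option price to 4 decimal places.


PV(D) = D * exp(-r * t_d) = 0.7377 * 0.99858640 = 0.73665719
S_0' = S_0 - PV(D) = 24.7600 - 0.73665719 = 24.02334281
d1 = (ln(S_0'/K) + (r + sigma^2/2)*T) / (sigma*sqrt(T)) = 0.27513245
d2 = d1 - sigma*sqrt(T) = 0.08421362
exp(-rT) = 0.98906028
N(d1) = 0.60839276; N(d2) = 0.53355670
C = S_0' * N(d1) - K * exp(-rT) * N(d2) = 24.02334281 * 0.60839276 - 23.4700 * 0.98906028 * 0.53355670 = 2.2300

Answer: Price = 2.2300


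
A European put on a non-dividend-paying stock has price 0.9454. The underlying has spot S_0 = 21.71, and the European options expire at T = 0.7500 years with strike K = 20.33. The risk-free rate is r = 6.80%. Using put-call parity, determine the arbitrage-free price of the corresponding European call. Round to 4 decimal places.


Put-call parity: C - P = S_0 * exp(-qT) - K * exp(-rT).
S_0 * exp(-qT) = 21.7100 * 1.00000000 = 21.71000000
K * exp(-rT) = 20.3300 * 0.95027867 = 19.31916537
C = P + S*exp(-qT) - K*exp(-rT)
C = 0.9454 + 21.71000000 - 19.31916537 = 3.3362

Answer: Call price = 3.3362


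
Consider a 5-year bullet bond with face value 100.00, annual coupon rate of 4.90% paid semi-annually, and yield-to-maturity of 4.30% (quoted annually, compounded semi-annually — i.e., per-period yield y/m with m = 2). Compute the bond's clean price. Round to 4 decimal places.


Coupon per period c = face * coupon_rate / m = 2.450000
Periods per year m = 2; per-period yield y/m = 0.021500
Number of cashflows N = 10
Cashflows (t years, CF_t, discount factor 1/(1+y/m)^(m*t), PV):
  t = 0.5000: CF_t = 2.450000, DF = 0.978953, PV = 2.398434
  t = 1.0000: CF_t = 2.450000, DF = 0.958348, PV = 2.347953
  t = 1.5000: CF_t = 2.450000, DF = 0.938177, PV = 2.298534
  t = 2.0000: CF_t = 2.450000, DF = 0.918431, PV = 2.250156
  t = 2.5000: CF_t = 2.450000, DF = 0.899100, PV = 2.202796
  t = 3.0000: CF_t = 2.450000, DF = 0.880177, PV = 2.156432
  t = 3.5000: CF_t = 2.450000, DF = 0.861651, PV = 2.111045
  t = 4.0000: CF_t = 2.450000, DF = 0.843515, PV = 2.066613
  t = 4.5000: CF_t = 2.450000, DF = 0.825762, PV = 2.023116
  t = 5.0000: CF_t = 102.450000, DF = 0.808381, PV = 82.818670
Price P = sum_t PV_t = 102.673748

Answer: Price = 102.6737


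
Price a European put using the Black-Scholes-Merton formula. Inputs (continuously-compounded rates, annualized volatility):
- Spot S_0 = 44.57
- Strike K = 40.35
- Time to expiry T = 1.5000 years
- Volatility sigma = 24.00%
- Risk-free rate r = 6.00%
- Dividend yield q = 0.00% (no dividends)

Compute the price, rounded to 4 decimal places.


Answer: Price = 1.8571

Derivation:
d1 = (ln(S/K) + (r - q + 0.5*sigma^2) * T) / (sigma * sqrt(T)) = 0.79155803
d2 = d1 - sigma * sqrt(T) = 0.49761926
exp(-rT) = 0.91393119; exp(-qT) = 1.00000000
P = K * exp(-rT) * N(-d2) - S_0 * exp(-qT) * N(-d1)
N(-d1) = 0.21430921; N(-d2) = 0.30937621
P = 40.3500 * 0.91393119 * 0.30937621 - 44.5700 * 1.00000000 * 0.21430921 = 1.8571


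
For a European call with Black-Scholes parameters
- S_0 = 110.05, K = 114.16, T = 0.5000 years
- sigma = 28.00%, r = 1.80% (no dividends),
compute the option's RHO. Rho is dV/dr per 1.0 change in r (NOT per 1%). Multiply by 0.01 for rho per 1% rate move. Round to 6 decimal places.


d1 = -0.0407402865; d2 = -0.2387301852
phi(d1) = 0.3986113413; exp(-qT) = 1.0000000000; exp(-rT) = 0.9910403788
N(d2) = 0.4056574045
Rho = K*T*exp(-rT)*N(d2) = 114.1600 * 0.5000 * 0.9910403788 * 0.4056574045 = 22.947465

Answer: Rho = 22.947465


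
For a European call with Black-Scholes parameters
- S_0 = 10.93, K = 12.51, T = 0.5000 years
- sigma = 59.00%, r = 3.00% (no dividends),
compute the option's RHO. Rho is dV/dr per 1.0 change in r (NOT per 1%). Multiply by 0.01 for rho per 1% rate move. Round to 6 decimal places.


d1 = -0.0790809583; d2 = -0.4962739592
phi(d1) = 0.3976967765; exp(-qT) = 1.0000000000; exp(-rT) = 0.9851119396
N(d2) = 0.3098505682
Rho = K*T*exp(-rT)*N(d2) = 12.5100 * 0.5000 * 0.9851119396 * 0.3098505682 = 1.909261

Answer: Rho = 1.909261


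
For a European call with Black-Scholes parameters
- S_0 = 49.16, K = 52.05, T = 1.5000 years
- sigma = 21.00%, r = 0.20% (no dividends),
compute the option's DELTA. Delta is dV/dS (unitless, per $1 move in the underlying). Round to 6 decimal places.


Answer: Delta = 0.467386

Derivation:
d1 = -0.0818421583; d2 = -0.3390385813
phi(d1) = 0.3976084298; exp(-qT) = 1.0000000000; exp(-rT) = 0.9970044955
N(d1) = 0.4673861155
Delta = exp(-qT) * N(d1) = 1.0000000000 * 0.4673861155 = 0.467386


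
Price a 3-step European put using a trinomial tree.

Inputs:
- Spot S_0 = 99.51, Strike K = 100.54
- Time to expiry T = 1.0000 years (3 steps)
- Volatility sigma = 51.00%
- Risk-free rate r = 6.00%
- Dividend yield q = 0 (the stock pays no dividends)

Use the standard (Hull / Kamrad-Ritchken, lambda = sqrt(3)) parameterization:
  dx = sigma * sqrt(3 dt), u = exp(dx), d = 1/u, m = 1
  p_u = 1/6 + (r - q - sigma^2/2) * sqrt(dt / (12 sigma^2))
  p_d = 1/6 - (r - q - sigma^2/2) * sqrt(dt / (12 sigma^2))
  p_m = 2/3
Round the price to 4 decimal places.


Answer: Price = V(0,0) = 15.5790

Derivation:
dt = T/N = 0.333333; dx = sigma*sqrt(3*dt) = 0.510000
u = exp(dx) = 1.665291; d = 1/u = 0.600496
p_u = 0.143775, p_m = 0.666667, p_d = 0.189559
Discount per step: exp(-r*dt) = 0.980199
Stock lattice S(k, j) with j the centered position index:
  k=0: S(0,+0) = 99.5100
  k=1: S(1,-1) = 59.7553; S(1,+0) = 99.5100; S(1,+1) = 165.7131
  k=2: S(2,-2) = 35.8828; S(2,-1) = 59.7553; S(2,+0) = 99.5100; S(2,+1) = 165.7131; S(2,+2) = 275.9606
  k=3: S(3,-3) = 21.5475; S(3,-2) = 35.8828; S(3,-1) = 59.7553; S(3,+0) = 99.5100; S(3,+1) = 165.7131; S(3,+2) = 275.9606; S(3,+3) = 459.5548
Terminal payoffs V(N, j) = max(K - S_T, 0):
  V(3,-3) = 78.992536; V(3,-2) = 64.657198; V(3,-1) = 40.784685; V(3,+0) = 1.030000; V(3,+1) = 0.000000; V(3,+2) = 0.000000; V(3,+3) = 0.000000
Backward induction: V(k, j) = exp(-r*dt) * [p_u * V(k+1, j+1) + p_m * V(k+1, j) + p_d * V(k+1, j-1)]
  V(2,-2) = exp(-r*dt) * [p_u*40.784685 + p_m*64.657198 + p_d*78.992536] = 62.676186
  V(2,-1) = exp(-r*dt) * [p_u*1.030000 + p_m*40.784685 + p_d*64.657198] = 38.810202
  V(2,+0) = exp(-r*dt) * [p_u*0.000000 + p_m*1.030000 + p_d*40.784685] = 8.251081
  V(2,+1) = exp(-r*dt) * [p_u*0.000000 + p_m*0.000000 + p_d*1.030000] = 0.191379
  V(2,+2) = exp(-r*dt) * [p_u*0.000000 + p_m*0.000000 + p_d*0.000000] = 0.000000
  V(1,-1) = exp(-r*dt) * [p_u*8.251081 + p_m*38.810202 + p_d*62.676186] = 38.169512
  V(1,+0) = exp(-r*dt) * [p_u*0.191379 + p_m*8.251081 + p_d*38.810202] = 12.629911
  V(1,+1) = exp(-r*dt) * [p_u*0.000000 + p_m*0.191379 + p_d*8.251081] = 1.658155
  V(0,+0) = exp(-r*dt) * [p_u*1.658155 + p_m*12.629911 + p_d*38.169512] = 15.578992


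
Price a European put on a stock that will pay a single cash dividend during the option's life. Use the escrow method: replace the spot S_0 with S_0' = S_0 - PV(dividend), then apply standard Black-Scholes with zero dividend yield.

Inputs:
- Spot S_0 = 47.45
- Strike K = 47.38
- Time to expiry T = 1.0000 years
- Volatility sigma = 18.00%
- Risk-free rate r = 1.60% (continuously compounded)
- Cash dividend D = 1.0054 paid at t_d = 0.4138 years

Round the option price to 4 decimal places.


PV(D) = D * exp(-r * t_d) = 1.0054 * 0.99340107 = 0.99876543
S_0' = S_0 - PV(D) = 47.4500 - 0.99876543 = 46.45123457
d1 = (ln(S_0'/K) + (r + sigma^2/2)*T) / (sigma*sqrt(T)) = 0.06890469
d2 = d1 - sigma*sqrt(T) = -0.11109531
exp(-rT) = 0.98412732
N(-d1) = 0.47253274; N(-d2) = 0.54422962
P = K * exp(-rT) * N(-d2) - S_0' * N(-d1) = 47.3800 * 0.98412732 * 0.54422962 - 46.45123457 * 0.47253274 = 3.4266

Answer: Price = 3.4266


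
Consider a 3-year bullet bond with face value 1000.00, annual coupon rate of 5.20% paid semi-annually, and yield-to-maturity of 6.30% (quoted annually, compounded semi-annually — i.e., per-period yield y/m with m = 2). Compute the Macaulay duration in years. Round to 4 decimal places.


Coupon per period c = face * coupon_rate / m = 26.000000
Periods per year m = 2; per-period yield y/m = 0.031500
Number of cashflows N = 6
Cashflows (t years, CF_t, discount factor 1/(1+y/m)^(m*t), PV):
  t = 0.5000: CF_t = 26.000000, DF = 0.969462, PV = 25.206011
  t = 1.0000: CF_t = 26.000000, DF = 0.939856, PV = 24.436268
  t = 1.5000: CF_t = 26.000000, DF = 0.911155, PV = 23.690032
  t = 2.0000: CF_t = 26.000000, DF = 0.883330, PV = 22.966585
  t = 2.5000: CF_t = 26.000000, DF = 0.856355, PV = 22.265230
  t = 3.0000: CF_t = 1026.000000, DF = 0.830204, PV = 851.788882
Price P = sum_t PV_t = 970.353007
Macaulay numerator sum_t t * PV_t:
  t * PV_t at t = 0.5000: 12.603005
  t * PV_t at t = 1.0000: 24.436268
  t * PV_t at t = 1.5000: 35.535048
  t * PV_t at t = 2.0000: 45.933170
  t * PV_t at t = 2.5000: 55.663075
  t * PV_t at t = 3.0000: 2555.366645
Macaulay duration D = (sum_t t * PV_t) / P = 2729.537211 / 970.353007 = 2.812932

Answer: Macaulay duration = 2.8129 years


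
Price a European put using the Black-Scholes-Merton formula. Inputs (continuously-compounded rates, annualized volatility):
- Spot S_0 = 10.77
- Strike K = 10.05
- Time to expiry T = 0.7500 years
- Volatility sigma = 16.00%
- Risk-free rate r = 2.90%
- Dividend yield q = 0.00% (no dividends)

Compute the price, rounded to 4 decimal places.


Answer: Price = 0.2190

Derivation:
d1 = (ln(S/K) + (r - q + 0.5*sigma^2) * T) / (sigma * sqrt(T)) = 0.72559835
d2 = d1 - sigma * sqrt(T) = 0.58703429
exp(-rT) = 0.97848483; exp(-qT) = 1.00000000
P = K * exp(-rT) * N(-d2) - S_0 * exp(-qT) * N(-d1)
N(-d1) = 0.23404252; N(-d2) = 0.27859034
P = 10.0500 * 0.97848483 * 0.27859034 - 10.7700 * 1.00000000 * 0.23404252 = 0.2190


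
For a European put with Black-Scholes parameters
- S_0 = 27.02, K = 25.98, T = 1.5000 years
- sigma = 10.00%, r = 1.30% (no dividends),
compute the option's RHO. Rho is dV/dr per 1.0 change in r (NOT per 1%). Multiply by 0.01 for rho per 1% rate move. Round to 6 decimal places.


Answer: Rho = -12.910100

Derivation:
d1 = 0.5409316082; d2 = 0.4184571210
phi(d1) = 0.3446444285; exp(-qT) = 1.0000000000; exp(-rT) = 0.9806888952
N(-d2) = 0.3378064653
Rho = -K*T*exp(-rT)*N(-d2) = -25.9800 * 1.5000 * 0.9806888952 * 0.3378064653 = -12.910100


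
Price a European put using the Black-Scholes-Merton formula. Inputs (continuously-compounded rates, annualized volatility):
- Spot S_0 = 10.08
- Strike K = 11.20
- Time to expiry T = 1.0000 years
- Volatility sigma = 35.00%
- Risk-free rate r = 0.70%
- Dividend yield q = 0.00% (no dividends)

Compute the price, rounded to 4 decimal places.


Answer: Price = 2.0508

Derivation:
d1 = (ln(S/K) + (r - q + 0.5*sigma^2) * T) / (sigma * sqrt(T)) = -0.10603004
d2 = d1 - sigma * sqrt(T) = -0.45603004
exp(-rT) = 0.99302444; exp(-qT) = 1.00000000
P = K * exp(-rT) * N(-d2) - S_0 * exp(-qT) * N(-d1)
N(-d1) = 0.54222074; N(-d2) = 0.67581581
P = 11.2000 * 0.99302444 * 0.67581581 - 10.0800 * 1.00000000 * 0.54222074 = 2.0508


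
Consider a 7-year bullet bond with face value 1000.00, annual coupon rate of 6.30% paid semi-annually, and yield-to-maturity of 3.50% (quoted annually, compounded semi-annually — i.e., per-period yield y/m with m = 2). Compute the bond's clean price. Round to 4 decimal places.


Coupon per period c = face * coupon_rate / m = 31.500000
Periods per year m = 2; per-period yield y/m = 0.017500
Number of cashflows N = 14
Cashflows (t years, CF_t, discount factor 1/(1+y/m)^(m*t), PV):
  t = 0.5000: CF_t = 31.500000, DF = 0.982801, PV = 30.958231
  t = 1.0000: CF_t = 31.500000, DF = 0.965898, PV = 30.425780
  t = 1.5000: CF_t = 31.500000, DF = 0.949285, PV = 29.902486
  t = 2.0000: CF_t = 31.500000, DF = 0.932959, PV = 29.388193
  t = 2.5000: CF_t = 31.500000, DF = 0.916913, PV = 28.882745
  t = 3.0000: CF_t = 31.500000, DF = 0.901143, PV = 28.385990
  t = 3.5000: CF_t = 31.500000, DF = 0.885644, PV = 27.897779
  t = 4.0000: CF_t = 31.500000, DF = 0.870412, PV = 27.417965
  t = 4.5000: CF_t = 31.500000, DF = 0.855441, PV = 26.946403
  t = 5.0000: CF_t = 31.500000, DF = 0.840729, PV = 26.482951
  t = 5.5000: CF_t = 31.500000, DF = 0.826269, PV = 26.027470
  t = 6.0000: CF_t = 31.500000, DF = 0.812058, PV = 25.579823
  t = 6.5000: CF_t = 31.500000, DF = 0.798091, PV = 25.139875
  t = 7.0000: CF_t = 1031.500000, DF = 0.784365, PV = 809.072392
Price P = sum_t PV_t = 1172.508082

Answer: Price = 1172.5081


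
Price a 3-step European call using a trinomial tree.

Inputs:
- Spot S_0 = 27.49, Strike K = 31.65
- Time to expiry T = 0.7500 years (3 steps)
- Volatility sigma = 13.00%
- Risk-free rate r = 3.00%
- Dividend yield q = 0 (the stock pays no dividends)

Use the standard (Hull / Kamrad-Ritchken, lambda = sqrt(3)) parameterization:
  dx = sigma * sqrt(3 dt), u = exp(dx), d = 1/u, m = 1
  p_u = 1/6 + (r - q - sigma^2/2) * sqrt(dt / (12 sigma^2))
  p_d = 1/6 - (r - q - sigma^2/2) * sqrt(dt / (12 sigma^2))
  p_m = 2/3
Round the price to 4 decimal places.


Answer: Price = V(0,0) = 0.2442

Derivation:
dt = T/N = 0.250000; dx = sigma*sqrt(3*dt) = 0.112583
u = exp(dx) = 1.119165; d = 1/u = 0.893523
p_u = 0.190593, p_m = 0.666667, p_d = 0.142740
Discount per step: exp(-r*dt) = 0.992528
Stock lattice S(k, j) with j the centered position index:
  k=0: S(0,+0) = 27.4900
  k=1: S(1,-1) = 24.5629; S(1,+0) = 27.4900; S(1,+1) = 30.7659
  k=2: S(2,-2) = 21.9476; S(2,-1) = 24.5629; S(2,+0) = 27.4900; S(2,+1) = 30.7659; S(2,+2) = 34.4321
  k=3: S(3,-3) = 19.6106; S(3,-2) = 21.9476; S(3,-1) = 24.5629; S(3,+0) = 27.4900; S(3,+1) = 30.7659; S(3,+2) = 34.4321; S(3,+3) = 38.5352
Terminal payoffs V(N, j) = max(S_T - K, 0):
  V(3,-3) = 0.000000; V(3,-2) = 0.000000; V(3,-1) = 0.000000; V(3,+0) = 0.000000; V(3,+1) = 0.000000; V(3,+2) = 2.782088; V(3,+3) = 6.885204
Backward induction: V(k, j) = exp(-r*dt) * [p_u * V(k+1, j+1) + p_m * V(k+1, j) + p_d * V(k+1, j-1)]
  V(2,-2) = exp(-r*dt) * [p_u*0.000000 + p_m*0.000000 + p_d*0.000000] = 0.000000
  V(2,-1) = exp(-r*dt) * [p_u*0.000000 + p_m*0.000000 + p_d*0.000000] = 0.000000
  V(2,+0) = exp(-r*dt) * [p_u*0.000000 + p_m*0.000000 + p_d*0.000000] = 0.000000
  V(2,+1) = exp(-r*dt) * [p_u*2.782088 + p_m*0.000000 + p_d*0.000000] = 0.526286
  V(2,+2) = exp(-r*dt) * [p_u*6.885204 + p_m*2.782088 + p_d*0.000000] = 3.143336
  V(1,-1) = exp(-r*dt) * [p_u*0.000000 + p_m*0.000000 + p_d*0.000000] = 0.000000
  V(1,+0) = exp(-r*dt) * [p_u*0.526286 + p_m*0.000000 + p_d*0.000000] = 0.099557
  V(1,+1) = exp(-r*dt) * [p_u*3.143336 + p_m*0.526286 + p_d*0.000000] = 0.942858
  V(0,+0) = exp(-r*dt) * [p_u*0.942858 + p_m*0.099557 + p_d*0.000000] = 0.244235


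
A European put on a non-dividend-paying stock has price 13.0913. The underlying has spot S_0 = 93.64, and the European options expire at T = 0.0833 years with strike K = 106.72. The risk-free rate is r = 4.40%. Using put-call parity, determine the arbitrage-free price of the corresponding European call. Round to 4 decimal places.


Put-call parity: C - P = S_0 * exp(-qT) - K * exp(-rT).
S_0 * exp(-qT) = 93.6400 * 1.00000000 = 93.64000000
K * exp(-rT) = 106.7200 * 0.99634151 = 106.32956580
C = P + S*exp(-qT) - K*exp(-rT)
C = 13.0913 + 93.64000000 - 106.32956580 = 0.4017

Answer: Call price = 0.4017


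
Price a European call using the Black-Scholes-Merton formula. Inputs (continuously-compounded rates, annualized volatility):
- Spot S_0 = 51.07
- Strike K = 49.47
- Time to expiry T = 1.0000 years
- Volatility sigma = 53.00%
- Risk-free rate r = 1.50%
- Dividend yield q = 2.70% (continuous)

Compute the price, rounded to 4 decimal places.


Answer: Price = 10.7819

Derivation:
d1 = (ln(S/K) + (r - q + 0.5*sigma^2) * T) / (sigma * sqrt(T)) = 0.30241663
d2 = d1 - sigma * sqrt(T) = -0.22758337
exp(-rT) = 0.98511194; exp(-qT) = 0.97336124
C = S_0 * exp(-qT) * N(d1) - K * exp(-rT) * N(d2)
N(d1) = 0.61883276; N(d2) = 0.40998508
C = 51.0700 * 0.97336124 * 0.61883276 - 49.4700 * 0.98511194 * 0.40998508 = 10.7819


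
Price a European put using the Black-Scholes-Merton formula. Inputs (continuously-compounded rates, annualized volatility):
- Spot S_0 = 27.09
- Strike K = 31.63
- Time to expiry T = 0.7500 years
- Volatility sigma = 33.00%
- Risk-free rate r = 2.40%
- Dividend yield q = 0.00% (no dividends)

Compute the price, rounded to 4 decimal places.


d1 = (ln(S/K) + (r - q + 0.5*sigma^2) * T) / (sigma * sqrt(T)) = -0.33627637
d2 = d1 - sigma * sqrt(T) = -0.62206476
exp(-rT) = 0.98216103; exp(-qT) = 1.00000000
P = K * exp(-rT) * N(-d2) - S_0 * exp(-qT) * N(-d1)
N(-d1) = 0.63166877; N(-d2) = 0.73305036
P = 31.6300 * 0.98216103 * 0.73305036 - 27.0900 * 1.00000000 * 0.63166877 = 5.6609

Answer: Price = 5.6609


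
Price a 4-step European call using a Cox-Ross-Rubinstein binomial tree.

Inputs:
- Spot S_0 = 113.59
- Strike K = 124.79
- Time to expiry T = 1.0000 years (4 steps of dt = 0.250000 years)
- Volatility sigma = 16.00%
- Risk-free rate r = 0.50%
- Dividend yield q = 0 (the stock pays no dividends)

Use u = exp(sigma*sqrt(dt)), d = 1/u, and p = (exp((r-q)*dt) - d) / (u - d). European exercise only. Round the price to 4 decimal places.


dt = T/N = 0.250000
u = exp(sigma*sqrt(dt)) = 1.083287; d = 1/u = 0.923116
p = (exp((r-q)*dt) - d) / (u - d) = 0.487820
Discount per step: exp(-r*dt) = 0.998751
Stock lattice S(k, i) with i counting down-moves:
  k=0: S(0,0) = 113.5900
  k=1: S(1,0) = 123.0506; S(1,1) = 104.8568
  k=2: S(2,0) = 133.2991; S(2,1) = 113.5900; S(2,2) = 96.7950
  k=3: S(3,0) = 144.4012; S(3,1) = 123.0506; S(3,2) = 104.8568; S(3,3) = 89.3531
  k=4: S(4,0) = 156.4279; S(4,1) = 133.2991; S(4,2) = 113.5900; S(4,3) = 96.7950; S(4,4) = 82.4833
Terminal payoffs V(N, i) = max(S_T - K, 0):
  V(4,0) = 31.637943; V(4,1) = 8.509100; V(4,2) = 0.000000; V(4,3) = 0.000000; V(4,4) = 0.000000
Backward induction: V(k, i) = exp(-r*dt) * [p * V(k+1, i) + (1-p) * V(k+1, i+1)].
  V(3,0) = exp(-r*dt) * [p*31.637943 + (1-p)*8.509100] = 19.767081
  V(3,1) = exp(-r*dt) * [p*8.509100 + (1-p)*0.000000] = 4.145721
  V(3,2) = exp(-r*dt) * [p*0.000000 + (1-p)*0.000000] = 0.000000
  V(3,3) = exp(-r*dt) * [p*0.000000 + (1-p)*0.000000] = 0.000000
  V(2,0) = exp(-r*dt) * [p*19.767081 + (1-p)*4.145721] = 11.751430
  V(2,1) = exp(-r*dt) * [p*4.145721 + (1-p)*0.000000] = 2.019838
  V(2,2) = exp(-r*dt) * [p*0.000000 + (1-p)*0.000000] = 0.000000
  V(1,0) = exp(-r*dt) * [p*11.751430 + (1-p)*2.019838] = 6.758647
  V(1,1) = exp(-r*dt) * [p*2.019838 + (1-p)*0.000000] = 0.984086
  V(0,0) = exp(-r*dt) * [p*6.758647 + (1-p)*0.984086] = 3.796282

Answer: Price = V(0,0) = 3.7963


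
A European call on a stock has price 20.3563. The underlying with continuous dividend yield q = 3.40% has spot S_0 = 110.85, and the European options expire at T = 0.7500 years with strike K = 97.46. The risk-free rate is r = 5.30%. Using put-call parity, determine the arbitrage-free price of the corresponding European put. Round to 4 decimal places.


Answer: Put price = 5.9592

Derivation:
Put-call parity: C - P = S_0 * exp(-qT) - K * exp(-rT).
S_0 * exp(-qT) = 110.8500 * 0.97482238 = 108.05906071
K * exp(-rT) = 97.4600 * 0.96102967 = 93.66195130
P = C - S*exp(-qT) + K*exp(-rT)
P = 20.3563 - 108.05906071 + 93.66195130 = 5.9592


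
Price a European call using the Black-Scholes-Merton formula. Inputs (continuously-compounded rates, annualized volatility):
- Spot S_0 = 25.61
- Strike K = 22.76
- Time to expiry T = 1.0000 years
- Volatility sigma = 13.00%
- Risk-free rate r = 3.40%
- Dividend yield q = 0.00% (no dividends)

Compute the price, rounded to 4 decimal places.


Answer: Price = 3.7950

Derivation:
d1 = (ln(S/K) + (r - q + 0.5*sigma^2) * T) / (sigma * sqrt(T)) = 1.23406378
d2 = d1 - sigma * sqrt(T) = 1.10406378
exp(-rT) = 0.96657150; exp(-qT) = 1.00000000
C = S_0 * exp(-qT) * N(d1) - K * exp(-rT) * N(d2)
N(d1) = 0.89141043; N(d2) = 0.86521726
C = 25.6100 * 1.00000000 * 0.89141043 - 22.7600 * 0.96657150 * 0.86521726 = 3.7950


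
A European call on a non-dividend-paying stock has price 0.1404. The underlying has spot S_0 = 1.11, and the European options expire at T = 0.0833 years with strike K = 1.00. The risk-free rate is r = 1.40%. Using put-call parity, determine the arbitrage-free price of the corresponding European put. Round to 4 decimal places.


Answer: Put price = 0.0292

Derivation:
Put-call parity: C - P = S_0 * exp(-qT) - K * exp(-rT).
S_0 * exp(-qT) = 1.1100 * 1.00000000 = 1.11000000
K * exp(-rT) = 1.0000 * 0.99883448 = 0.99883448
P = C - S*exp(-qT) + K*exp(-rT)
P = 0.1404 - 1.11000000 + 0.99883448 = 0.0292


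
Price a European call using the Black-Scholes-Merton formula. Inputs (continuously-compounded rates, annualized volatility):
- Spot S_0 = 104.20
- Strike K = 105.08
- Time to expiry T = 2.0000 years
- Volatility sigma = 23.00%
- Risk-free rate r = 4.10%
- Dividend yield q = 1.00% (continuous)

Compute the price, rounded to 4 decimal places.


d1 = (ln(S/K) + (r - q + 0.5*sigma^2) * T) / (sigma * sqrt(T)) = 0.32739095
d2 = d1 - sigma * sqrt(T) = 0.00212183
exp(-rT) = 0.92127196; exp(-qT) = 0.98019867
C = S_0 * exp(-qT) * N(d1) - K * exp(-rT) * N(d2)
N(d1) = 0.62831389; N(d2) = 0.50084649
C = 104.2000 * 0.98019867 * 0.62831389 - 105.0800 * 0.92127196 * 0.50084649 = 15.6883

Answer: Price = 15.6883


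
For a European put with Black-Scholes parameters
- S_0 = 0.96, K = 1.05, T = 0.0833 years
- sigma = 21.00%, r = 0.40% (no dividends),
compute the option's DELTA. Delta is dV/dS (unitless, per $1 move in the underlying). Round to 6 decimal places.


d1 = -1.4427106871; d2 = -1.5033203398
phi(d1) = 0.1409083505; exp(-qT) = 1.0000000000; exp(-rT) = 0.9996668555
N(-d1) = 0.9254490063
Delta = -exp(-qT) * N(-d1) = -1.0000000000 * 0.9254490063 = -0.925449

Answer: Delta = -0.925449


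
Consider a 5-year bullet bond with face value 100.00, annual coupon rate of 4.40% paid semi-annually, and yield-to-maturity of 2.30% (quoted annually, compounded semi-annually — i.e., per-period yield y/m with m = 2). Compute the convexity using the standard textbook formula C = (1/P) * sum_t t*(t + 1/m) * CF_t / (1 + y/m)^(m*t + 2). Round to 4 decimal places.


Answer: Convexity = 23.7922

Derivation:
Coupon per period c = face * coupon_rate / m = 2.200000
Periods per year m = 2; per-period yield y/m = 0.011500
Number of cashflows N = 10
Cashflows (t years, CF_t, discount factor 1/(1+y/m)^(m*t), PV):
  t = 0.5000: CF_t = 2.200000, DF = 0.988631, PV = 2.174988
  t = 1.0000: CF_t = 2.200000, DF = 0.977391, PV = 2.150260
  t = 1.5000: CF_t = 2.200000, DF = 0.966279, PV = 2.125813
  t = 2.0000: CF_t = 2.200000, DF = 0.955293, PV = 2.101644
  t = 2.5000: CF_t = 2.200000, DF = 0.944432, PV = 2.077750
  t = 3.0000: CF_t = 2.200000, DF = 0.933694, PV = 2.054127
  t = 3.5000: CF_t = 2.200000, DF = 0.923079, PV = 2.030773
  t = 4.0000: CF_t = 2.200000, DF = 0.912584, PV = 2.007685
  t = 4.5000: CF_t = 2.200000, DF = 0.902209, PV = 1.984859
  t = 5.0000: CF_t = 102.200000, DF = 0.891951, PV = 91.157420
Price P = sum_t PV_t = 109.865319
Convexity numerator sum_t t*(t + 1/m) * CF_t / (1+y/m)^(m*t + 2):
  t = 0.5000: term = 1.062906
  t = 1.0000: term = 3.152466
  t = 1.5000: term = 6.233249
  t = 2.0000: term = 10.270637
  t = 2.5000: term = 15.230801
  t = 3.0000: term = 21.080693
  t = 3.5000: term = 27.788028
  t = 4.0000: term = 35.321270
  t = 4.5000: term = 43.649617
  t = 5.0000: term = 2450.151531
Convexity = (1/P) * sum = 2613.941199 / 109.865319 = 23.792232


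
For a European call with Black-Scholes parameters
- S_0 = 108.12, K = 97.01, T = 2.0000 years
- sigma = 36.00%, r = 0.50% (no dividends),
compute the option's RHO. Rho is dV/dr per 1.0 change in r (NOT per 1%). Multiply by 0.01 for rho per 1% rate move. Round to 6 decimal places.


d1 = 0.4871723252; d2 = -0.0219445572
phi(d1) = 0.3543015223; exp(-qT) = 1.0000000000; exp(-rT) = 0.9900498337
N(d2) = 0.4912460909
Rho = K*T*exp(-rT)*N(d2) = 97.0100 * 2.0000 * 0.9900498337 * 0.4912460909 = 94.363201

Answer: Rho = 94.363201


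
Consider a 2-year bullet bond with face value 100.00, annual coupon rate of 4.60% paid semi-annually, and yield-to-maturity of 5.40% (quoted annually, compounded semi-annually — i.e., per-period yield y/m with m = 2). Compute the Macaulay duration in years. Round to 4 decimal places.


Answer: Macaulay duration = 1.9330 years

Derivation:
Coupon per period c = face * coupon_rate / m = 2.300000
Periods per year m = 2; per-period yield y/m = 0.027000
Number of cashflows N = 4
Cashflows (t years, CF_t, discount factor 1/(1+y/m)^(m*t), PV):
  t = 0.5000: CF_t = 2.300000, DF = 0.973710, PV = 2.239533
  t = 1.0000: CF_t = 2.300000, DF = 0.948111, PV = 2.180655
  t = 1.5000: CF_t = 2.300000, DF = 0.923185, PV = 2.123325
  t = 2.0000: CF_t = 102.300000, DF = 0.898914, PV = 91.958919
Price P = sum_t PV_t = 98.502432
Macaulay numerator sum_t t * PV_t:
  t * PV_t at t = 0.5000: 1.119766
  t * PV_t at t = 1.0000: 2.180655
  t * PV_t at t = 1.5000: 3.184988
  t * PV_t at t = 2.0000: 183.917839
Macaulay duration D = (sum_t t * PV_t) / P = 190.403248 / 98.502432 = 1.932980


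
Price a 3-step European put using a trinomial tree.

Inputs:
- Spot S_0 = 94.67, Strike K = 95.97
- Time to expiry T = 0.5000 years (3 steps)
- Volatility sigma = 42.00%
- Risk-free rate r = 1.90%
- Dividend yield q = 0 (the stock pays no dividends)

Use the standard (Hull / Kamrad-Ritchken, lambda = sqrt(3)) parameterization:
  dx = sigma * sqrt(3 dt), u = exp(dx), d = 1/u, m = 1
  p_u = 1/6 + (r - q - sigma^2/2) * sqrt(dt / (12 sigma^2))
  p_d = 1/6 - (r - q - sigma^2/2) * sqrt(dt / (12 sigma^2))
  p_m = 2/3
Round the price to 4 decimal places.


dt = T/N = 0.166667; dx = sigma*sqrt(3*dt) = 0.296985
u = exp(dx) = 1.345795; d = 1/u = 0.743055
p_u = 0.147249, p_m = 0.666667, p_d = 0.186084
Discount per step: exp(-r*dt) = 0.996838
Stock lattice S(k, j) with j the centered position index:
  k=0: S(0,+0) = 94.6700
  k=1: S(1,-1) = 70.3450; S(1,+0) = 94.6700; S(1,+1) = 127.4064
  k=2: S(2,-2) = 52.2703; S(2,-1) = 70.3450; S(2,+0) = 94.6700; S(2,+1) = 127.4064; S(2,+2) = 171.4629
  k=3: S(3,-3) = 38.8397; S(3,-2) = 52.2703; S(3,-1) = 70.3450; S(3,+0) = 94.6700; S(3,+1) = 127.4064; S(3,+2) = 171.4629; S(3,+3) = 230.7539
Terminal payoffs V(N, j) = max(K - S_T, 0):
  V(3,-3) = 57.130312; V(3,-2) = 43.699745; V(3,-1) = 25.624957; V(3,+0) = 1.300000; V(3,+1) = 0.000000; V(3,+2) = 0.000000; V(3,+3) = 0.000000
Backward induction: V(k, j) = exp(-r*dt) * [p_u * V(k+1, j+1) + p_m * V(k+1, j) + p_d * V(k+1, j-1)]
  V(2,-2) = exp(-r*dt) * [p_u*25.624957 + p_m*43.699745 + p_d*57.130312] = 43.399809
  V(2,-1) = exp(-r*dt) * [p_u*1.300000 + p_m*25.624957 + p_d*43.699745] = 25.326228
  V(2,+0) = exp(-r*dt) * [p_u*0.000000 + p_m*1.300000 + p_d*25.624957] = 5.617246
  V(2,+1) = exp(-r*dt) * [p_u*0.000000 + p_m*0.000000 + p_d*1.300000] = 0.241144
  V(2,+2) = exp(-r*dt) * [p_u*0.000000 + p_m*0.000000 + p_d*0.000000] = 0.000000
  V(1,-1) = exp(-r*dt) * [p_u*5.617246 + p_m*25.326228 + p_d*43.399809] = 25.705769
  V(1,+0) = exp(-r*dt) * [p_u*0.241144 + p_m*5.617246 + p_d*25.326228] = 8.466294
  V(1,+1) = exp(-r*dt) * [p_u*0.000000 + p_m*0.241144 + p_d*5.617246] = 1.202230
  V(0,+0) = exp(-r*dt) * [p_u*1.202230 + p_m*8.466294 + p_d*25.705769] = 10.571128

Answer: Price = V(0,0) = 10.5711


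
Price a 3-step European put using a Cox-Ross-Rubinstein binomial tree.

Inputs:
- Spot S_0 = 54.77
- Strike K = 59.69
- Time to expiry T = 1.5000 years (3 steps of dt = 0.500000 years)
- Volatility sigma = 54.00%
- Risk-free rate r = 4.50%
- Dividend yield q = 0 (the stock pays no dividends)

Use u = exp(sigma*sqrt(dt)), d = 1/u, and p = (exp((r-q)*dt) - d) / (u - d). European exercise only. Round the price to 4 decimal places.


dt = T/N = 0.500000
u = exp(sigma*sqrt(dt)) = 1.464974; d = 1/u = 0.682606
p = (exp((r-q)*dt) - d) / (u - d) = 0.434769
Discount per step: exp(-r*dt) = 0.977751
Stock lattice S(k, i) with i counting down-moves:
  k=0: S(0,0) = 54.7700
  k=1: S(1,0) = 80.2366; S(1,1) = 37.3863
  k=2: S(2,0) = 117.5446; S(2,1) = 54.7700; S(2,2) = 25.5201
  k=3: S(3,0) = 172.1998; S(3,1) = 80.2366; S(3,2) = 37.3863; S(3,3) = 17.4202
Terminal payoffs V(N, i) = max(K - S_T, 0):
  V(3,0) = 0.000000; V(3,1) = 0.000000; V(3,2) = 22.303677; V(3,3) = 42.269815
Backward induction: V(k, i) = exp(-r*dt) * [p * V(k+1, i) + (1-p) * V(k+1, i+1)].
  V(2,0) = exp(-r*dt) * [p*0.000000 + (1-p)*0.000000] = 0.000000
  V(2,1) = exp(-r*dt) * [p*0.000000 + (1-p)*22.303677] = 12.326255
  V(2,2) = exp(-r*dt) * [p*22.303677 + (1-p)*42.269815] = 32.841848
  V(1,0) = exp(-r*dt) * [p*0.000000 + (1-p)*12.326255] = 6.812176
  V(1,1) = exp(-r*dt) * [p*12.326255 + (1-p)*32.841848] = 23.390072
  V(0,0) = exp(-r*dt) * [p*6.812176 + (1-p)*23.390072] = 15.822483

Answer: Price = V(0,0) = 15.8225


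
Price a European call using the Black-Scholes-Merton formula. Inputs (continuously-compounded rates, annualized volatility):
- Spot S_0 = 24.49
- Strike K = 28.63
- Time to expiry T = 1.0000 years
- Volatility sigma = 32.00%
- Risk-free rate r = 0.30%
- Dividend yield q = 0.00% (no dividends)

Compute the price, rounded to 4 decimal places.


Answer: Price = 1.7186

Derivation:
d1 = (ln(S/K) + (r - q + 0.5*sigma^2) * T) / (sigma * sqrt(T)) = -0.31871953
d2 = d1 - sigma * sqrt(T) = -0.63871953
exp(-rT) = 0.99700450; exp(-qT) = 1.00000000
C = S_0 * exp(-qT) * N(d1) - K * exp(-rT) * N(d2)
N(d1) = 0.37496960; N(d2) = 0.26150270
C = 24.4900 * 1.00000000 * 0.37496960 - 28.6300 * 0.99700450 * 0.26150270 = 1.7186


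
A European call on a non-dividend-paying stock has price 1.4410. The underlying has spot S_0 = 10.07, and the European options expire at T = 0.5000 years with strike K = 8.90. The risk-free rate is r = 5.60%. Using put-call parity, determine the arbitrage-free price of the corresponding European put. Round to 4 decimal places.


Answer: Put price = 0.0253

Derivation:
Put-call parity: C - P = S_0 * exp(-qT) - K * exp(-rT).
S_0 * exp(-qT) = 10.0700 * 1.00000000 = 10.07000000
K * exp(-rT) = 8.9000 * 0.97238837 = 8.65425646
P = C - S*exp(-qT) + K*exp(-rT)
P = 1.4410 - 10.07000000 + 8.65425646 = 0.0253


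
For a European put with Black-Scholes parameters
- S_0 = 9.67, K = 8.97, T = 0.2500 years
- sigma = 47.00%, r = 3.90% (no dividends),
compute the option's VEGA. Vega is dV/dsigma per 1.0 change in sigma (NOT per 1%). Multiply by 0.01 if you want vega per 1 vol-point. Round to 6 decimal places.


Answer: Vega = 1.720034

Derivation:
d1 = 0.4787452485; d2 = 0.2437452485
phi(d1) = 0.3557464433; exp(-qT) = 1.0000000000; exp(-rT) = 0.9902973771
Vega = S * exp(-qT) * phi(d1) * sqrt(T) = 9.6700 * 1.0000000000 * 0.3557464433 * 0.5000000000 = 1.720034


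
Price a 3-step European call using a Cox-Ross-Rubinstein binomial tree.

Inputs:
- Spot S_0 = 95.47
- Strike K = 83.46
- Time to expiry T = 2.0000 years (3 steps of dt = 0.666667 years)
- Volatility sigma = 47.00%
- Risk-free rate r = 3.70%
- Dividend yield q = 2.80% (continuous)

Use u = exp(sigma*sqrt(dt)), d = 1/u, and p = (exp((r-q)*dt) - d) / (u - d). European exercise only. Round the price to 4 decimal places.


dt = T/N = 0.666667
u = exp(sigma*sqrt(dt)) = 1.467783; d = 1/u = 0.681299
p = (exp((r-q)*dt) - d) / (u - d) = 0.412874
Discount per step: exp(-r*dt) = 0.975635
Stock lattice S(k, i) with i counting down-moves:
  k=0: S(0,0) = 95.4700
  k=1: S(1,0) = 140.1293; S(1,1) = 65.0437
  k=2: S(2,0) = 205.6794; S(2,1) = 95.4700; S(2,2) = 44.3142
  k=3: S(3,0) = 301.8929; S(3,1) = 140.1293; S(3,2) = 65.0437; S(3,3) = 30.1912
Terminal payoffs V(N, i) = max(S_T - K, 0):
  V(3,0) = 218.432877; V(3,1) = 56.669284; V(3,2) = 0.000000; V(3,3) = 0.000000
Backward induction: V(k, i) = exp(-r*dt) * [p * V(k+1, i) + (1-p) * V(k+1, i+1)].
  V(2,0) = exp(-r*dt) * [p*218.432877 + (1-p)*56.669284] = 120.449201
  V(2,1) = exp(-r*dt) * [p*56.669284 + (1-p)*0.000000] = 22.827188
  V(2,2) = exp(-r*dt) * [p*0.000000 + (1-p)*0.000000] = 0.000000
  V(1,0) = exp(-r*dt) * [p*120.449201 + (1-p)*22.827188] = 61.594531
  V(1,1) = exp(-r*dt) * [p*22.827188 + (1-p)*0.000000] = 9.195114
  V(0,0) = exp(-r*dt) * [p*61.594531 + (1-p)*9.195114] = 30.078301

Answer: Price = V(0,0) = 30.0783


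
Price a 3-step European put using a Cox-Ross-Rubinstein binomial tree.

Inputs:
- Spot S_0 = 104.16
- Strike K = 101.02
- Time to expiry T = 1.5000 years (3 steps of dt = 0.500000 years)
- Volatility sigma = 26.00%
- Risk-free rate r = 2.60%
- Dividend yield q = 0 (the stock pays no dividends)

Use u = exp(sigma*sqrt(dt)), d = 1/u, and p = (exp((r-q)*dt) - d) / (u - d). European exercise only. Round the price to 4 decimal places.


Answer: Price = V(0,0) = 10.5288

Derivation:
dt = T/N = 0.500000
u = exp(sigma*sqrt(dt)) = 1.201833; d = 1/u = 0.832062
p = (exp((r-q)*dt) - d) / (u - d) = 0.489554
Discount per step: exp(-r*dt) = 0.987084
Stock lattice S(k, i) with i counting down-moves:
  k=0: S(0,0) = 104.1600
  k=1: S(1,0) = 125.1829; S(1,1) = 86.6676
  k=2: S(2,0) = 150.4489; S(2,1) = 104.1600; S(2,2) = 72.1129
  k=3: S(3,0) = 180.8145; S(3,1) = 125.1829; S(3,2) = 86.6676; S(3,3) = 60.0024
Terminal payoffs V(N, i) = max(K - S_T, 0):
  V(3,0) = 0.000000; V(3,1) = 0.000000; V(3,2) = 14.352374; V(3,3) = 41.017580
Backward induction: V(k, i) = exp(-r*dt) * [p * V(k+1, i) + (1-p) * V(k+1, i+1)].
  V(2,0) = exp(-r*dt) * [p*0.000000 + (1-p)*0.000000] = 0.000000
  V(2,1) = exp(-r*dt) * [p*0.000000 + (1-p)*14.352374] = 7.231495
  V(2,2) = exp(-r*dt) * [p*14.352374 + (1-p)*41.017580] = 27.602361
  V(1,0) = exp(-r*dt) * [p*0.000000 + (1-p)*7.231495] = 3.643615
  V(1,1) = exp(-r*dt) * [p*7.231495 + (1-p)*27.602361] = 17.402028
  V(0,0) = exp(-r*dt) * [p*3.643615 + (1-p)*17.402028] = 10.528780


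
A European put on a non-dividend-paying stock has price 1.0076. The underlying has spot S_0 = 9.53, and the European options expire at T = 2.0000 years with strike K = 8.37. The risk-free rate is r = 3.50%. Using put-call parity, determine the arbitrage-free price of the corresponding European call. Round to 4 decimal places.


Answer: Call price = 2.7335

Derivation:
Put-call parity: C - P = S_0 * exp(-qT) - K * exp(-rT).
S_0 * exp(-qT) = 9.5300 * 1.00000000 = 9.53000000
K * exp(-rT) = 8.3700 * 0.93239382 = 7.80413627
C = P + S*exp(-qT) - K*exp(-rT)
C = 1.0076 + 9.53000000 - 7.80413627 = 2.7335


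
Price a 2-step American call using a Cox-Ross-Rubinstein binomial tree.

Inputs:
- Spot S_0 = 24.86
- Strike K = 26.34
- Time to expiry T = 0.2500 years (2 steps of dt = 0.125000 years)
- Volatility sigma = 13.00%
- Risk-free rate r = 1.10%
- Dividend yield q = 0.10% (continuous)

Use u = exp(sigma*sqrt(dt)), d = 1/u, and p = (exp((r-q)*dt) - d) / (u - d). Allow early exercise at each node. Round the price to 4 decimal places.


dt = T/N = 0.125000
u = exp(sigma*sqrt(dt)) = 1.047035; d = 1/u = 0.955078
p = (exp((r-q)*dt) - d) / (u - d) = 0.502113
Discount per step: exp(-r*dt) = 0.998626
Stock lattice S(k, i) with i counting down-moves:
  k=0: S(0,0) = 24.8600
  k=1: S(1,0) = 26.0293; S(1,1) = 23.7432
  k=2: S(2,0) = 27.2536; S(2,1) = 24.8600; S(2,2) = 22.6767
Terminal payoffs V(N, i) = max(S_T - K, 0):
  V(2,0) = 0.913555; V(2,1) = 0.000000; V(2,2) = 0.000000
Backward induction: V(k, i) = exp(-r*dt) * [p * V(k+1, i) + (1-p) * V(k+1, i+1)]; then take max(V_cont, immediate exercise) for American.
  V(1,0) = exp(-r*dt) * [p*0.913555 + (1-p)*0.000000] = 0.458078; exercise = 0.000000; V(1,0) = max -> 0.458078
  V(1,1) = exp(-r*dt) * [p*0.000000 + (1-p)*0.000000] = 0.000000; exercise = 0.000000; V(1,1) = max -> 0.000000
  V(0,0) = exp(-r*dt) * [p*0.458078 + (1-p)*0.000000] = 0.229691; exercise = 0.000000; V(0,0) = max -> 0.229691

Answer: Price = V(0,0) = 0.2297


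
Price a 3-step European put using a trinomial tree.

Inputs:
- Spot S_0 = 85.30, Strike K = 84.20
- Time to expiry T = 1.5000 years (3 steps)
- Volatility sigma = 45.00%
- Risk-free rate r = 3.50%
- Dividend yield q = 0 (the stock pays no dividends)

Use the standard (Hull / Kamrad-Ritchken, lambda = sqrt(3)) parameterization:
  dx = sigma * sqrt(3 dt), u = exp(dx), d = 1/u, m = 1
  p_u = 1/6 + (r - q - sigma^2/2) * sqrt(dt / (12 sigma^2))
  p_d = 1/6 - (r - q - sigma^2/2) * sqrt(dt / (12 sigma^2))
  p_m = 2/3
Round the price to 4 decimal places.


dt = T/N = 0.500000; dx = sigma*sqrt(3*dt) = 0.551135
u = exp(dx) = 1.735222; d = 1/u = 0.576295
p_u = 0.136615, p_m = 0.666667, p_d = 0.196718
Discount per step: exp(-r*dt) = 0.982652
Stock lattice S(k, j) with j the centered position index:
  k=0: S(0,+0) = 85.3000
  k=1: S(1,-1) = 49.1580; S(1,+0) = 85.3000; S(1,+1) = 148.0144
  k=2: S(2,-2) = 28.3295; S(2,-1) = 49.1580; S(2,+0) = 85.3000; S(2,+1) = 148.0144; S(2,+2) = 256.8378
  k=3: S(3,-3) = 16.3262; S(3,-2) = 28.3295; S(3,-1) = 49.1580; S(3,+0) = 85.3000; S(3,+1) = 148.0144; S(3,+2) = 256.8378; S(3,+3) = 445.6706
Terminal payoffs V(N, j) = max(K - S_T, 0):
  V(3,-3) = 67.873838; V(3,-2) = 55.870489; V(3,-1) = 35.042017; V(3,+0) = 0.000000; V(3,+1) = 0.000000; V(3,+2) = 0.000000; V(3,+3) = 0.000000
Backward induction: V(k, j) = exp(-r*dt) * [p_u * V(k+1, j+1) + p_m * V(k+1, j) + p_d * V(k+1, j-1)]
  V(2,-2) = exp(-r*dt) * [p_u*35.042017 + p_m*55.870489 + p_d*67.873838] = 54.425456
  V(2,-1) = exp(-r*dt) * [p_u*0.000000 + p_m*35.042017 + p_d*55.870489] = 33.756159
  V(2,+0) = exp(-r*dt) * [p_u*0.000000 + p_m*0.000000 + p_d*35.042017] = 6.773820
  V(2,+1) = exp(-r*dt) * [p_u*0.000000 + p_m*0.000000 + p_d*0.000000] = 0.000000
  V(2,+2) = exp(-r*dt) * [p_u*0.000000 + p_m*0.000000 + p_d*0.000000] = 0.000000
  V(1,-1) = exp(-r*dt) * [p_u*6.773820 + p_m*33.756159 + p_d*54.425456] = 33.543810
  V(1,+0) = exp(-r*dt) * [p_u*0.000000 + p_m*6.773820 + p_d*33.756159] = 10.962796
  V(1,+1) = exp(-r*dt) * [p_u*0.000000 + p_m*0.000000 + p_d*6.773820] = 1.309418
  V(0,+0) = exp(-r*dt) * [p_u*1.309418 + p_m*10.962796 + p_d*33.543810] = 13.841735

Answer: Price = V(0,0) = 13.8417
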